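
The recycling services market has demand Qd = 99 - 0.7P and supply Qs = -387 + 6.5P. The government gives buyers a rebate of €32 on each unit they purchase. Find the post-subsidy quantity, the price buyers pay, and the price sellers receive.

Pre-subsidy: 99 - 0.7P = -387 + 6.5P gives P* = 67.5, Q* = 51.75.
With the rebate, buyers effectively pay Pb = Ps − 32, where Ps is the price sellers receive.
Demand in terms of Ps becomes Qd = 99 − 0.7(Ps − 32) = 121.4 - 0.7Ps. Setting this equal to supply: 121.4 - 0.7Ps = -387 + 6.5Ps, so Ps = 1271/18.
Buyers pay Pb = 1271/18 − 32 = 695/18; Q' = -387 + 6.5·(1271/18) = 2591/36.

Q' = 2591/36; buyers pay 695/18; sellers receive 1271/18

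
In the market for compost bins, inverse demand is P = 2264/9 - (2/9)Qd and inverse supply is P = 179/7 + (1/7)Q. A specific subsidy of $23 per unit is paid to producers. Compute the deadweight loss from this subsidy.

Deadweight loss = $724.5

Pre-subsidy: 2264/9 - (2/9)Q = 179/7 + (1/7)Q gives Q* = 619 and P* = 114.
With the subsidy, sellers receive Ps = Pb + 23 for each unit, where Pb is the price buyers pay.
On the curves, Pb = 2264/9 - (2/9)Q and Ps = 179/7 + (1/7)Q; the wedge Ps − Pb = 23 gives 179/7 + (1/7)Q − (2264/9 - (2/9)Q) = 23, so Q' = 682.
Then Pb = 2264/9 − (2/9)·682 = 100 and Ps = 179/7 + (1/7)·682 = 123.
The subsidy expands output by 682 − 619 = 63 past the efficient level; on those units the gap between marginal cost and willingness to pay runs from 0 up to 23.
DWL = ½ × 23 × 63 = 724.5.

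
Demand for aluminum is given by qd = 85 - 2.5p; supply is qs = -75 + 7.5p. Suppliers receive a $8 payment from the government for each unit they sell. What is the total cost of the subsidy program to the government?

Pre-subsidy: 85 - 2.5p = -75 + 7.5p gives p* = 16, q* = 45.
With the subsidy, sellers receive ps = pb + 8 for each unit, where pb is the price buyers pay.
Supply in terms of pb becomes qs = -75 + 7.5(pb + 8) = -15 + 7.5pb. Setting this equal to demand: 85 - 2.5pb = -15 + 7.5pb, so pb = 10.
Sellers receive ps = 10 + 8 = 18; q' = 85 − 2.5·10 = 60.
Government outlay = subsidy × quantity = 8 × 60 = 480.

Government cost = $480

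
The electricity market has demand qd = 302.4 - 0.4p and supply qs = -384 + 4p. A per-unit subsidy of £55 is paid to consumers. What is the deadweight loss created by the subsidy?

Pre-subsidy: 302.4 - 0.4p = -384 + 4p gives p* = 156, q* = 240.
With the rebate, buyers effectively pay pb = ps − 55, where ps is the price sellers receive.
Demand in terms of ps becomes qd = 302.4 − 0.4(ps − 55) = 324.4 - 0.4ps. Setting this equal to supply: 324.4 - 0.4ps = -384 + 4ps, so ps = 161.
Buyers pay pb = 161 − 55 = 106; q' = -384 + 4·161 = 260.
The subsidy expands output by 260 − 240 = 20 past the efficient level; on those units the gap between marginal cost and willingness to pay runs from 0 up to 55.
DWL = ½ × 55 × 20 = 550.

Deadweight loss = £550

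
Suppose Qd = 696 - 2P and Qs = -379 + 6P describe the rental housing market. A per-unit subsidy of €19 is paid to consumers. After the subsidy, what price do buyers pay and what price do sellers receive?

Buyers pay €120.125; sellers receive €139.125

Pre-subsidy: 696 - 2P = -379 + 6P gives P* = 134.375, Q* = 427.25.
With the rebate, buyers effectively pay Pb = Ps − 19, where Ps is the price sellers receive.
Demand in terms of Ps becomes Qd = 696 − 2(Ps − 19) = 734 - 2Ps. Setting this equal to supply: 734 - 2Ps = -379 + 6Ps, so Ps = 139.125.
Buyers pay Pb = 139.125 − 19 = 120.125; Q' = -379 + 6·139.125 = 455.75.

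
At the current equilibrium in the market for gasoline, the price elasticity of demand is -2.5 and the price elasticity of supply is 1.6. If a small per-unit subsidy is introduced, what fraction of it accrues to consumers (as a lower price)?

For a small subsidy around the equilibrium, the benefit split depends on the relative slopes, which at a point are proportional to the elasticities.
Buyer share = εs/(εs + |εd|) = 1.6/(1.6 + 2.5) = 16/41; seller share = |εd|/(εs + |εd|) = 25/41.

Consumer share = 16/41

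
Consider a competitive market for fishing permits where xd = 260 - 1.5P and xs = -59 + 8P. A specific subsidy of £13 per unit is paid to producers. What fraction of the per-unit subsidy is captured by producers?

Pre-subsidy: 260 - 1.5P = -59 + 8P gives P* = 638/19, x* = 3983/19.
With the subsidy, sellers receive Ps = Pb + 13 for each unit, where Pb is the price buyers pay.
Supply in terms of Pb becomes xs = -59 + 8(Pb + 13) = 45 + 8Pb. Setting this equal to demand: 260 - 1.5Pb = 45 + 8Pb, so Pb = 430/19.
Sellers receive Ps = 430/19 + 13 = 677/19; x' = 260 − 1.5·(430/19) = 4295/19.
Buyers' price falls by P* − Pb = 638/19 − 430/19 = 208/19; sellers' price rises by Ps − P* = 677/19 − 638/19 = 39/19.
So producers capture (39/19)/13 = 3/19 of each unit of subsidy.

Producer share = 3/19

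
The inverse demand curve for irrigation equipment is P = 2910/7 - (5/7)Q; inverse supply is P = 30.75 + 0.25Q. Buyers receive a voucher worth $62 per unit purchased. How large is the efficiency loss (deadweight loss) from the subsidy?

Pre-subsidy: 2910/7 - (5/7)Q = 30.75 + 0.25Q gives Q* = 3593/9 and P* = 1175/9.
With the rebate, buyers effectively pay Pb = Ps − 62, where Ps is the price sellers receive.
On the curves, Pb = 2910/7 - (5/7)Q and Ps = 30.75 + 0.25Q; the wedge Ps − Pb = 62 gives 30.75 + 0.25Q − (2910/7 - (5/7)Q) = 62, so Q' = 12515/27.
Then Pb = 2910/7 − (5/7)·(12515/27) = 2285/27 and Ps = 30.75 + 0.25·(12515/27) = 3959/27.
The subsidy expands output by 12515/27 − 3593/9 = 1736/27 past the efficient level; on those units the gap between marginal cost and willingness to pay runs from 0 up to 62.
DWL = ½ × 62 × 1736/27 = 53816/27.

Deadweight loss = 53816/27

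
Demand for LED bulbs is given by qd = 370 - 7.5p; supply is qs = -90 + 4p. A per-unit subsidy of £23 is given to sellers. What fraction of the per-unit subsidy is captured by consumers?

Pre-subsidy: 370 - 7.5p = -90 + 4p gives p* = 40, q* = 70.
With the subsidy, sellers receive ps = pb + 23 for each unit, where pb is the price buyers pay.
Supply in terms of pb becomes qs = -90 + 4(pb + 23) = 2 + 4pb. Setting this equal to demand: 370 - 7.5pb = 2 + 4pb, so pb = 32.
Sellers receive ps = 32 + 23 = 55; q' = 370 − 7.5·32 = 130.
Buyers' price falls by p* − pb = 40 − 32 = 8; sellers' price rises by ps − p* = 55 − 40 = 15.
So consumers capture 8/23 = 8/23 of each unit of subsidy.

Consumer share = 8/23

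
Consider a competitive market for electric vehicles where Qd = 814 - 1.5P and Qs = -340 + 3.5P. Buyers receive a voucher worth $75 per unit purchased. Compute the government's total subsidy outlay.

Government cost = $40991.25

Pre-subsidy: 814 - 1.5P = -340 + 3.5P gives P* = 230.8, Q* = 467.8.
With the rebate, buyers effectively pay Pb = Ps − 75, where Ps is the price sellers receive.
Demand in terms of Ps becomes Qd = 814 − 1.5(Ps − 75) = 926.5 - 1.5Ps. Setting this equal to supply: 926.5 - 1.5Ps = -340 + 3.5Ps, so Ps = 253.3.
Buyers pay Pb = 253.3 − 75 = 178.3; Q' = -340 + 3.5·253.3 = 546.55.
Government outlay = subsidy × quantity = 75 × 546.55 = 40991.25.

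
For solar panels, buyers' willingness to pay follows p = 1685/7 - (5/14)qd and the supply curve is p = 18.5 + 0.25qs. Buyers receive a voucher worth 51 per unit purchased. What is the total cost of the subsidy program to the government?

Pre-subsidy: 1685/7 - (5/14)q = 18.5 + 0.25q gives q* = 366 and p* = 110.
With the rebate, buyers effectively pay pb = ps − 51, where ps is the price sellers receive.
On the curves, pb = 1685/7 - (5/14)q and ps = 18.5 + 0.25q; the wedge ps − pb = 51 gives 18.5 + 0.25q − (1685/7 - (5/14)q) = 51, so q' = 450.
Then pb = 1685/7 − (5/14)·450 = 80 and ps = 18.5 + 0.25·450 = 131.
Government outlay = subsidy × quantity = 51 × 450 = 22950.

Government cost = 22950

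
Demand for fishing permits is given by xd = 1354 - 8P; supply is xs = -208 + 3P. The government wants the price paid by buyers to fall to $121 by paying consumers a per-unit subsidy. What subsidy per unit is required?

Required subsidy s = $77 per unit

At a buyer price of 121, quantity demanded is 1354 − 8·121 = 386.
Sellers supply 386 only when they receive Ps with -208 + 3·Ps = 386, i.e. Ps = 198.
s = Ps − Pb = 198 − 121 = 77.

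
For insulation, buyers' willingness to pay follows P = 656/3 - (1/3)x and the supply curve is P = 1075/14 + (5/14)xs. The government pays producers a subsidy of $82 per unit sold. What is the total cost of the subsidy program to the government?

Pre-subsidy: 656/3 - (1/3)x = 1075/14 + (5/14)x gives x* = 5959/29 and P* = 4355/29.
With the subsidy, sellers receive Ps = Pb + 82 for each unit, where Pb is the price buyers pay.
On the curves, Pb = 656/3 - (1/3)x and Ps = 1075/14 + (5/14)x; the wedge Ps − Pb = 82 gives 1075/14 + (5/14)x − (656/3 - (1/3)x) = 82, so x' = 9403/29.
Then Pb = 656/3 − (1/3)·(9403/29) = 3207/29 and Ps = 1075/14 + (5/14)·(9403/29) = 5585/29.
Government outlay = subsidy × quantity = 82 × 9403/29 = 771046/29.

Government cost = 771046/29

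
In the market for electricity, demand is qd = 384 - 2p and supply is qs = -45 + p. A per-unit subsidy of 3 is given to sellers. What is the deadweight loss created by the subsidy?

Pre-subsidy: 384 - 2p = -45 + p gives p* = 143, q* = 98.
With the subsidy, sellers receive ps = pb + 3 for each unit, where pb is the price buyers pay.
Supply in terms of pb becomes qs = -45 + 1(pb + 3) = -42 + pb. Setting this equal to demand: 384 - 2pb = -42 + pb, so pb = 142.
Sellers receive ps = 142 + 3 = 145; q' = 384 − 2·142 = 100.
The subsidy expands output by 100 − 98 = 2 past the efficient level; on those units the gap between marginal cost and willingness to pay runs from 0 up to 3.
DWL = ½ × 3 × 2 = 3.

Deadweight loss = 3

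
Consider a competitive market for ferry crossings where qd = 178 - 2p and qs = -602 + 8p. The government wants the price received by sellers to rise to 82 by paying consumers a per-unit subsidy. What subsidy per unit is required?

At a seller price of 82, quantity supplied is -602 + 8·82 = 54.
Buyers absorb 54 only when they pay pb with 178 − 2·pb = 54, i.e. pb = 62.
s = ps − pb = 82 − 62 = 20.

Required subsidy s = 20 per unit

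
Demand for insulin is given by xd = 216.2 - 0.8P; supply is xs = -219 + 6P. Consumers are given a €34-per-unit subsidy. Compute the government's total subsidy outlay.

Pre-subsidy: 216.2 - 0.8P = -219 + 6P gives P* = 64, x* = 165.
With the rebate, buyers effectively pay Pb = Ps − 34, where Ps is the price sellers receive.
Demand in terms of Ps becomes xd = 216.2 − 0.8(Ps − 34) = 243.4 - 0.8Ps. Setting this equal to supply: 243.4 - 0.8Ps = -219 + 6Ps, so Ps = 68.
Buyers pay Pb = 68 − 34 = 34; x' = -219 + 6·68 = 189.
Government outlay = subsidy × quantity = 34 × 189 = 6426.

Government cost = €6426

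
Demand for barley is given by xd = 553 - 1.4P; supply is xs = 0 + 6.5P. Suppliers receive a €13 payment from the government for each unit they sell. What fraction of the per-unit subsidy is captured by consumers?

Consumer share = 65/79

Pre-subsidy: 553 - 1.4P = 0 + 6.5P gives P* = 70, x* = 455.
With the subsidy, sellers receive Ps = Pb + 13 for each unit, where Pb is the price buyers pay.
Supply in terms of Pb becomes xs = 0 + 6.5(Pb + 13) = 84.5 + 6.5Pb. Setting this equal to demand: 553 - 1.4Pb = 84.5 + 6.5Pb, so Pb = 4685/79.
Sellers receive Ps = 4685/79 + 13 = 5712/79; x' = 553 − 1.4·(4685/79) = 37128/79.
Buyers' price falls by P* − Pb = 70 − 4685/79 = 845/79; sellers' price rises by Ps − P* = 5712/79 − 70 = 182/79.
So consumers capture (845/79)/13 = 65/79 of each unit of subsidy.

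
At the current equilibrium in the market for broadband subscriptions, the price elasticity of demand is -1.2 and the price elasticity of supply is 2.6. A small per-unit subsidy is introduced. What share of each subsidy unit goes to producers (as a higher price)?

Producer share = 6/19

For a small subsidy around the equilibrium, the benefit split depends on the relative slopes, which at a point are proportional to the elasticities.
Buyer share = εs/(εs + |εd|) = 2.6/(2.6 + 1.2) = 13/19; seller share = |εd|/(εs + |εd|) = 6/19.
So producers capture 6/19 of the subsidy.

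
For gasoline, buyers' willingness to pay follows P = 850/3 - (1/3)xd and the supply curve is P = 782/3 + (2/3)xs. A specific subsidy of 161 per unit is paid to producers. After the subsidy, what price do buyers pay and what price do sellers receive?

Buyers pay 1999/9; sellers receive 3448/9

Pre-subsidy: 850/3 - (1/3)x = 782/3 + (2/3)x gives x* = 68/3 and P* = 2482/9.
With the subsidy, sellers receive Ps = Pb + 161 for each unit, where Pb is the price buyers pay.
On the curves, Pb = 850/3 - (1/3)x and Ps = 782/3 + (2/3)x; the wedge Ps − Pb = 161 gives 782/3 + (2/3)x − (850/3 - (1/3)x) = 161, so x' = 551/3.
Then Pb = 850/3 − (1/3)·(551/3) = 1999/9 and Ps = 782/3 + (2/3)·(551/3) = 3448/9.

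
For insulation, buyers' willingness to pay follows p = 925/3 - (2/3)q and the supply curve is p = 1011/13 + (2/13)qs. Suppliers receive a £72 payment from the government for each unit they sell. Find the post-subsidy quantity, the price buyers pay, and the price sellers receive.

Pre-subsidy: 925/3 - (2/3)q = 1011/13 + (2/13)q gives q* = 281 and p* = 121.
With the subsidy, sellers receive ps = pb + 72 for each unit, where pb is the price buyers pay.
On the curves, pb = 925/3 - (2/3)q and ps = 1011/13 + (2/13)q; the wedge ps − pb = 72 gives 1011/13 + (2/13)q − (925/3 - (2/3)q) = 72, so q' = 368.75.
Then pb = 925/3 − (2/3)·368.75 = 62.5 and ps = 1011/13 + (2/13)·368.75 = 134.5.

q' = 368.75; buyers pay £62.5; sellers receive £134.5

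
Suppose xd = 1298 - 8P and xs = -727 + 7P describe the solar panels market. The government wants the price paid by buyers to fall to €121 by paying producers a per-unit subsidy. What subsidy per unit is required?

Required subsidy s = €30 per unit

At a buyer price of 121, quantity demanded is 1298 − 8·121 = 330.
Sellers supply 330 only when they receive Ps with -727 + 7·Ps = 330, i.e. Ps = 151.
s = Ps − Pb = 151 − 121 = 30.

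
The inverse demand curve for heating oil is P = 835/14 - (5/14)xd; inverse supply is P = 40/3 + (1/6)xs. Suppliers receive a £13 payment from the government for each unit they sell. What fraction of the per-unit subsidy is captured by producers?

Producer share = 7/22

Pre-subsidy: 835/14 - (5/14)x = 40/3 + (1/6)x gives x* = 1945/22 and P* = 1235/44.
With the subsidy, sellers receive Ps = Pb + 13 for each unit, where Pb is the price buyers pay.
On the curves, Pb = 835/14 - (5/14)x and Ps = 40/3 + (1/6)x; the wedge Ps − Pb = 13 gives 40/3 + (1/6)x − (835/14 - (5/14)x) = 13, so x' = 2491/22.
Then Pb = 835/14 − (5/14)·(2491/22) = 845/44 and Ps = 40/3 + (1/6)·(2491/22) = 1417/44.
Buyers' price falls by P* − Pb = 1235/44 − 845/44 = 195/22; sellers' price rises by Ps − P* = 1417/44 − 1235/44 = 91/22.
So producers capture (91/22)/13 = 7/22 of each unit of subsidy.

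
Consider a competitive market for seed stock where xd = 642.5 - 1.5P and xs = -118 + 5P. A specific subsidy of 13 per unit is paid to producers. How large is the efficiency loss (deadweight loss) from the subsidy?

Deadweight loss = 97.5

Pre-subsidy: 642.5 - 1.5P = -118 + 5P gives P* = 117, x* = 467.
With the subsidy, sellers receive Ps = Pb + 13 for each unit, where Pb is the price buyers pay.
Supply in terms of Pb becomes xs = -118 + 5(Pb + 13) = -53 + 5Pb. Setting this equal to demand: 642.5 - 1.5Pb = -53 + 5Pb, so Pb = 107.
Sellers receive Ps = 107 + 13 = 120; x' = 642.5 − 1.5·107 = 482.
The subsidy expands output by 482 − 467 = 15 past the efficient level; on those units the gap between marginal cost and willingness to pay runs from 0 up to 13.
DWL = ½ × 13 × 15 = 97.5.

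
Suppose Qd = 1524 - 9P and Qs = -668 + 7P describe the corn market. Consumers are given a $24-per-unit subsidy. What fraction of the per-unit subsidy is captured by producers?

Producer share = 0.5625

Pre-subsidy: 1524 - 9P = -668 + 7P gives P* = 137, Q* = 291.
With the rebate, buyers effectively pay Pb = Ps − 24, where Ps is the price sellers receive.
Demand in terms of Ps becomes Qd = 1524 − 9(Ps − 24) = 1740 - 9Ps. Setting this equal to supply: 1740 - 9Ps = -668 + 7Ps, so Ps = 150.5.
Buyers pay Pb = 150.5 − 24 = 126.5; Q' = -668 + 7·150.5 = 385.5.
Buyers' price falls by P* − Pb = 137 − 126.5 = 10.5; sellers' price rises by Ps − P* = 150.5 − 137 = 13.5.
So producers capture 13.5/24 = 0.5625 of each unit of subsidy.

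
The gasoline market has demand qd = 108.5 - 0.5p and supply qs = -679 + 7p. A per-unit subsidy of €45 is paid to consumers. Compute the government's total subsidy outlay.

Pre-subsidy: 108.5 - 0.5p = -679 + 7p gives p* = 105, q* = 56.
With the rebate, buyers effectively pay pb = ps − 45, where ps is the price sellers receive.
Demand in terms of ps becomes qd = 108.5 − 0.5(ps − 45) = 131 - 0.5ps. Setting this equal to supply: 131 - 0.5ps = -679 + 7ps, so ps = 108.
Buyers pay pb = 108 − 45 = 63; q' = -679 + 7·108 = 77.
Government outlay = subsidy × quantity = 45 × 77 = 3465.

Government cost = €3465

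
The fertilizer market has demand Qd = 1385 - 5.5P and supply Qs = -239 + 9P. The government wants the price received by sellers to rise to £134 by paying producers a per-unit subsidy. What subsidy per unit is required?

Required subsidy s = £58 per unit

At a seller price of 134, quantity supplied is -239 + 9·134 = 967.
Buyers absorb 967 only when they pay Pb with 1385 − 5.5·Pb = 967, i.e. Pb = 76.
s = Ps − Pb = 134 − 76 = 58.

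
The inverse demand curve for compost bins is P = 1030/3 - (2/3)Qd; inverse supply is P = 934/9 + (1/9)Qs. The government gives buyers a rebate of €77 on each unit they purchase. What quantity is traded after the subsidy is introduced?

Pre-subsidy: 1030/3 - (2/3)Q = 934/9 + (1/9)Q gives Q* = 308 and P* = 138.
With the rebate, buyers effectively pay Pb = Ps − 77, where Ps is the price sellers receive.
On the curves, Pb = 1030/3 - (2/3)Q and Ps = 934/9 + (1/9)Q; the wedge Ps − Pb = 77 gives 934/9 + (1/9)Q − (1030/3 - (2/3)Q) = 77, so Q' = 407.
Then Pb = 1030/3 − (2/3)·407 = 72 and Ps = 934/9 + (1/9)·407 = 149.

Q' = 407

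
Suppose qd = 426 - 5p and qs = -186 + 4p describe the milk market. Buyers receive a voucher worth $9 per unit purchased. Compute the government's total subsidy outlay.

Government cost = $954

Pre-subsidy: 426 - 5p = -186 + 4p gives p* = 68, q* = 86.
With the rebate, buyers effectively pay pb = ps − 9, where ps is the price sellers receive.
Demand in terms of ps becomes qd = 426 − 5(ps − 9) = 471 - 5ps. Setting this equal to supply: 471 - 5ps = -186 + 4ps, so ps = 73.
Buyers pay pb = 73 − 9 = 64; q' = -186 + 4·73 = 106.
Government outlay = subsidy × quantity = 9 × 106 = 954.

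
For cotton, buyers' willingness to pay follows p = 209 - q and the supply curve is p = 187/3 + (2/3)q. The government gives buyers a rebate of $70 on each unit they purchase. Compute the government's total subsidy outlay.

Government cost = $9100

Pre-subsidy: 209 - q = 187/3 + (2/3)q gives q* = 88 and p* = 121.
With the rebate, buyers effectively pay pb = ps − 70, where ps is the price sellers receive.
On the curves, pb = 209 - q and ps = 187/3 + (2/3)q; the wedge ps − pb = 70 gives 187/3 + (2/3)q − (209 - q) = 70, so q' = 130.
Then pb = 209 − 1·130 = 79 and ps = 187/3 + (2/3)·130 = 149.
Government outlay = subsidy × quantity = 70 × 130 = 9100.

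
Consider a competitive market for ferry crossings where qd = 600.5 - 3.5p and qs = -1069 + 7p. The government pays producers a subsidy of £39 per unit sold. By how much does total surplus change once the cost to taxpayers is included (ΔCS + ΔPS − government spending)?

Pre-subsidy: 600.5 - 3.5p = -1069 + 7p gives p* = 159, q* = 44.
With the subsidy, sellers receive ps = pb + 39 for each unit, where pb is the price buyers pay.
Supply in terms of pb becomes qs = -1069 + 7(pb + 39) = -796 + 7pb. Setting this equal to demand: 600.5 - 3.5pb = -796 + 7pb, so pb = 133.
Sellers receive ps = 133 + 39 = 172; q' = 600.5 − 3.5·133 = 135.
ΔCS = ½(44 + 135)(159 − 133) = 2327; ΔPS = ½(44 + 135)(172 − 159) = 1163.5.
Government spending = 39 × 135 = 5265.
Net change = 2327 + 1163.5 − 5265 = -1774.5. The loss equals the DWL triangle ½·39·91.

Net change in total surplus = -£1774.5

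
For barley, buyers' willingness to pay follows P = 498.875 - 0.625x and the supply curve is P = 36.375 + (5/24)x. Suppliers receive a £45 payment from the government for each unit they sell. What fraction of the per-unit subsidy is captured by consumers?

Pre-subsidy: 498.875 - 0.625x = 36.375 + (5/24)x gives x* = 555 and P* = 152.
With the subsidy, sellers receive Ps = Pb + 45 for each unit, where Pb is the price buyers pay.
On the curves, Pb = 498.875 - 0.625x and Ps = 36.375 + (5/24)x; the wedge Ps − Pb = 45 gives 36.375 + (5/24)x − (498.875 - 0.625x) = 45, so x' = 609.
Then Pb = 498.875 − 0.625·609 = 118.25 and Ps = 36.375 + (5/24)·609 = 163.25.
Buyers' price falls by P* − Pb = 152 − 118.25 = 33.75; sellers' price rises by Ps − P* = 163.25 − 152 = 11.25.
So consumers capture 33.75/45 = 0.75 of each unit of subsidy.

Consumer share = 0.75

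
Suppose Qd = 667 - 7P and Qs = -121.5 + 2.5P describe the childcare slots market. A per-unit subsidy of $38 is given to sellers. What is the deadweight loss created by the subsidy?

Deadweight loss = $1330

Pre-subsidy: 667 - 7P = -121.5 + 2.5P gives P* = 83, Q* = 86.
With the subsidy, sellers receive Ps = Pb + 38 for each unit, where Pb is the price buyers pay.
Supply in terms of Pb becomes Qs = -121.5 + 2.5(Pb + 38) = -26.5 + 2.5Pb. Setting this equal to demand: 667 - 7Pb = -26.5 + 2.5Pb, so Pb = 73.
Sellers receive Ps = 73 + 38 = 111; Q' = 667 − 7·73 = 156.
The subsidy expands output by 156 − 86 = 70 past the efficient level; on those units the gap between marginal cost and willingness to pay runs from 0 up to 38.
DWL = ½ × 38 × 70 = 1330.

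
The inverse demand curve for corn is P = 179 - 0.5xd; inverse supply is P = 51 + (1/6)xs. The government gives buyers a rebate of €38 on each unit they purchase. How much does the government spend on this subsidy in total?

Pre-subsidy: 179 - 0.5x = 51 + (1/6)x gives x* = 192 and P* = 83.
With the rebate, buyers effectively pay Pb = Ps − 38, where Ps is the price sellers receive.
On the curves, Pb = 179 - 0.5x and Ps = 51 + (1/6)x; the wedge Ps − Pb = 38 gives 51 + (1/6)x − (179 - 0.5x) = 38, so x' = 249.
Then Pb = 179 − 0.5·249 = 54.5 and Ps = 51 + (1/6)·249 = 92.5.
Government outlay = subsidy × quantity = 38 × 249 = 9462.

Government cost = €9462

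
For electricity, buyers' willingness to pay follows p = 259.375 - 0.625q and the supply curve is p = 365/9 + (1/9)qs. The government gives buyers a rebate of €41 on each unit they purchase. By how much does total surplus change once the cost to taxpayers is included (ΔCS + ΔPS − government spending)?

Pre-subsidy: 259.375 - 0.625q = 365/9 + (1/9)q gives q* = 15755/53 and p* = 3900/53.
With the rebate, buyers effectively pay pb = ps − 41, where ps is the price sellers receive.
On the curves, pb = 259.375 - 0.625q and ps = 365/9 + (1/9)q; the wedge ps − pb = 41 gives 365/9 + (1/9)q − (259.375 - 0.625q) = 41, so q' = 18707/53.
Then pb = 259.375 − 0.625·(18707/53) = 2055/53 and ps = 365/9 + (1/9)·(18707/53) = 4228/53.
ΔCS = ½(15755/53 + 18707/53)(3900/53 − 2055/53) = 31791195/2809; ΔPS = ½(15755/53 + 18707/53)(4228/53 − 3900/53) = 5651768/2809.
Government spending = 41 × 18707/53 = 766987/53.
Net change = 31791195/2809 + 5651768/2809 − 766987/53 = -60516/53. The loss equals the DWL triangle ½·41·2952/53.

Net change in total surplus = -60516/53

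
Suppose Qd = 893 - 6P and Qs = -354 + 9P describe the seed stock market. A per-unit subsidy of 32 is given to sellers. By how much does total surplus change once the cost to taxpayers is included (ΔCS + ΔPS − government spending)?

Net change in total surplus = -1843.2

Pre-subsidy: 893 - 6P = -354 + 9P gives P* = 1247/15, Q* = 394.2.
With the subsidy, sellers receive Ps = Pb + 32 for each unit, where Pb is the price buyers pay.
Supply in terms of Pb becomes Qs = -354 + 9(Pb + 32) = -66 + 9Pb. Setting this equal to demand: 893 - 6Pb = -66 + 9Pb, so Pb = 959/15.
Sellers receive Ps = 959/15 + 32 = 1439/15; Q' = 893 − 6·(959/15) = 509.4.
ΔCS = ½(394.2 + 509.4)(1247/15 − 959/15) = 8674.56; ΔPS = ½(394.2 + 509.4)(1439/15 − 1247/15) = 5783.04.
Government spending = 32 × 509.4 = 16300.8.
Net change = 8674.56 + 5783.04 − 16300.8 = -1843.2. The loss equals the DWL triangle ½·32·115.2.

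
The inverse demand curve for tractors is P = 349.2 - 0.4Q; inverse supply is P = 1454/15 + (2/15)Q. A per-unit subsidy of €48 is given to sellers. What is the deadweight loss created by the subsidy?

Pre-subsidy: 349.2 - 0.4Q = 1454/15 + (2/15)Q gives Q* = 473 and P* = 160.
With the subsidy, sellers receive Ps = Pb + 48 for each unit, where Pb is the price buyers pay.
On the curves, Pb = 349.2 - 0.4Q and Ps = 1454/15 + (2/15)Q; the wedge Ps − Pb = 48 gives 1454/15 + (2/15)Q − (349.2 - 0.4Q) = 48, so Q' = 563.
Then Pb = 349.2 − 0.4·563 = 124 and Ps = 1454/15 + (2/15)·563 = 172.
The subsidy expands output by 563 − 473 = 90 past the efficient level; on those units the gap between marginal cost and willingness to pay runs from 0 up to 48.
DWL = ½ × 48 × 90 = 2160.

Deadweight loss = €2160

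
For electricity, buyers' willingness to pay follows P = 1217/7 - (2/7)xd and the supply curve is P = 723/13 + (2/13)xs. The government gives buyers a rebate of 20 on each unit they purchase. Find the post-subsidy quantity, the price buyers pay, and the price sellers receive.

x' = 314.5; buyers pay 84; sellers receive 104

Pre-subsidy: 1217/7 - (2/7)x = 723/13 + (2/13)x gives x* = 269 and P* = 97.
With the rebate, buyers effectively pay Pb = Ps − 20, where Ps is the price sellers receive.
On the curves, Pb = 1217/7 - (2/7)x and Ps = 723/13 + (2/13)x; the wedge Ps − Pb = 20 gives 723/13 + (2/13)x − (1217/7 - (2/7)x) = 20, so x' = 314.5.
Then Pb = 1217/7 − (2/7)·314.5 = 84 and Ps = 723/13 + (2/13)·314.5 = 104.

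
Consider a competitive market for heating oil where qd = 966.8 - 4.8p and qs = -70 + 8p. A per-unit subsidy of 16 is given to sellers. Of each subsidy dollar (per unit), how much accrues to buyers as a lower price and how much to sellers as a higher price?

Pre-subsidy: 966.8 - 4.8p = -70 + 8p gives p* = 81, q* = 578.
With the subsidy, sellers receive ps = pb + 16 for each unit, where pb is the price buyers pay.
Supply in terms of pb becomes qs = -70 + 8(pb + 16) = 58 + 8pb. Setting this equal to demand: 966.8 - 4.8pb = 58 + 8pb, so pb = 71.
Sellers receive ps = 71 + 16 = 87; q' = 966.8 − 4.8·71 = 626.
Buyers' price falls by p* − pb = 81 − 71 = 10; sellers' price rises by ps − p* = 87 − 81 = 6.

Buyers gain 10 per unit; sellers gain 6 per unit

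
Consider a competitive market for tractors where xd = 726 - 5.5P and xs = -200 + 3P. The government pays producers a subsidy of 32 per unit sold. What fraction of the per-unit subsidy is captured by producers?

Pre-subsidy: 726 - 5.5P = -200 + 3P gives P* = 1852/17, x* = 2156/17.
With the subsidy, sellers receive Ps = Pb + 32 for each unit, where Pb is the price buyers pay.
Supply in terms of Pb becomes xs = -200 + 3(Pb + 32) = -104 + 3Pb. Setting this equal to demand: 726 - 5.5Pb = -104 + 3Pb, so Pb = 1660/17.
Sellers receive Ps = 1660/17 + 32 = 2204/17; x' = 726 − 5.5·(1660/17) = 3212/17.
Buyers' price falls by P* − Pb = 1852/17 − 1660/17 = 192/17; sellers' price rises by Ps − P* = 2204/17 − 1852/17 = 352/17.
So producers capture (352/17)/32 = 11/17 of each unit of subsidy.

Producer share = 11/17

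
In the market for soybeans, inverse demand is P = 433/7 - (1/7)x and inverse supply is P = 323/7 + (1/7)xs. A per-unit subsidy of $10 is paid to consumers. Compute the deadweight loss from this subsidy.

Pre-subsidy: 433/7 - (1/7)x = 323/7 + (1/7)x gives x* = 55 and P* = 54.
With the rebate, buyers effectively pay Pb = Ps − 10, where Ps is the price sellers receive.
On the curves, Pb = 433/7 - (1/7)x and Ps = 323/7 + (1/7)x; the wedge Ps − Pb = 10 gives 323/7 + (1/7)x − (433/7 - (1/7)x) = 10, so x' = 90.
Then Pb = 433/7 − (1/7)·90 = 49 and Ps = 323/7 + (1/7)·90 = 59.
The subsidy expands output by 90 − 55 = 35 past the efficient level; on those units the gap between marginal cost and willingness to pay runs from 0 up to 10.
DWL = ½ × 10 × 35 = 175.

Deadweight loss = $175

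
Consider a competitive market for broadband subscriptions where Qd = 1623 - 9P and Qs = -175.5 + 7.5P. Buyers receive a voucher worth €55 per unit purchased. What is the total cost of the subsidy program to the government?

Pre-subsidy: 1623 - 9P = -175.5 + 7.5P gives P* = 109, Q* = 642.
With the rebate, buyers effectively pay Pb = Ps − 55, where Ps is the price sellers receive.
Demand in terms of Ps becomes Qd = 1623 − 9(Ps − 55) = 2118 - 9Ps. Setting this equal to supply: 2118 - 9Ps = -175.5 + 7.5Ps, so Ps = 139.
Buyers pay Pb = 139 − 55 = 84; Q' = -175.5 + 7.5·139 = 867.
Government outlay = subsidy × quantity = 55 × 867 = 47685.

Government cost = €47685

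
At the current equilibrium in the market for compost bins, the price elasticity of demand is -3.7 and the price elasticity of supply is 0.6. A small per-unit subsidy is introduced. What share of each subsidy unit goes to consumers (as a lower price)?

For a small subsidy around the equilibrium, the benefit split depends on the relative slopes, which at a point are proportional to the elasticities.
Buyer share = εs/(εs + |εd|) = 0.6/(0.6 + 3.7) = 6/43; seller share = |εd|/(εs + |εd|) = 37/43.

Consumer share = 6/43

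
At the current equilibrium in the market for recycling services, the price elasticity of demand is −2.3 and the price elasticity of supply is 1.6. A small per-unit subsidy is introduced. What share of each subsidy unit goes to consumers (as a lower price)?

For a small subsidy around the equilibrium, the benefit split depends on the relative slopes, which at a point are proportional to the elasticities.
Buyer share = εs/(εs + |εd|) = 1.6/(1.6 + 2.3) = 16/39; seller share = |εd|/(εs + |εd|) = 23/39.

Consumer share = 16/39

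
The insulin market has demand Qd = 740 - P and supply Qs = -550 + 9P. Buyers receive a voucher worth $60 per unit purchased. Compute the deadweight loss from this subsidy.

Pre-subsidy: 740 - P = -550 + 9P gives P* = 129, Q* = 611.
With the rebate, buyers effectively pay Pb = Ps − 60, where Ps is the price sellers receive.
Demand in terms of Ps becomes Qd = 740 − 1(Ps − 60) = 800 - Ps. Setting this equal to supply: 800 - Ps = -550 + 9Ps, so Ps = 135.
Buyers pay Pb = 135 − 60 = 75; Q' = -550 + 9·135 = 665.
The subsidy expands output by 665 − 611 = 54 past the efficient level; on those units the gap between marginal cost and willingness to pay runs from 0 up to 60.
DWL = ½ × 60 × 54 = 1620.

Deadweight loss = $1620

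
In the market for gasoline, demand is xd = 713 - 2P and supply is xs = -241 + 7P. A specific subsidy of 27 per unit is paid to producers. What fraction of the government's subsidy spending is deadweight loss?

DWL / government spending = 7/181

Pre-subsidy: 713 - 2P = -241 + 7P gives P* = 106, x* = 501.
With the subsidy, sellers receive Ps = Pb + 27 for each unit, where Pb is the price buyers pay.
Supply in terms of Pb becomes xs = -241 + 7(Pb + 27) = -52 + 7Pb. Setting this equal to demand: 713 - 2Pb = -52 + 7Pb, so Pb = 85.
Sellers receive Ps = 85 + 27 = 112; x' = 713 − 2·85 = 543.
ΔCS = ½(501 + 543)(106 − 85) = 10962; ΔPS = ½(501 + 543)(112 − 106) = 3132.
Government spending = 27 × 543 = 14661.
DWL = ½ × 27 × (543 − 501) = 567; fraction = 567 / 14661 = 7/181.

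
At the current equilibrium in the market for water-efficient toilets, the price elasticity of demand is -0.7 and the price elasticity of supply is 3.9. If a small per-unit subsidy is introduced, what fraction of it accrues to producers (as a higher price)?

For a small subsidy around the equilibrium, the benefit split depends on the relative slopes, which at a point are proportional to the elasticities.
Buyer share = εs/(εs + |εd|) = 3.9/(3.9 + 0.7) = 39/46; seller share = |εd|/(εs + |εd|) = 7/46.
So producers capture 7/46 of the subsidy.

Producer share = 7/46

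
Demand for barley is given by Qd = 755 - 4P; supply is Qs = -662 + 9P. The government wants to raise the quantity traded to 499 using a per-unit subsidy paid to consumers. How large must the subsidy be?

At Q = 499, invert demand for the buyer price: Pb = (755 − 499)/4 = 64; invert supply for the seller price: Ps = (499 − (-662))/9 = 129.
The subsidy must fill the gap: s = Ps − Pb = 129 − 64 = 65.

Required subsidy s = 65 per unit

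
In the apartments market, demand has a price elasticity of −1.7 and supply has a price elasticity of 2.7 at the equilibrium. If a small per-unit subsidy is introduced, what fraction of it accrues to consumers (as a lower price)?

Consumer share = 27/44

For a small subsidy around the equilibrium, the benefit split depends on the relative slopes, which at a point are proportional to the elasticities.
Buyer share = εs/(εs + |εd|) = 2.7/(2.7 + 1.7) = 27/44; seller share = |εd|/(εs + |εd|) = 17/44.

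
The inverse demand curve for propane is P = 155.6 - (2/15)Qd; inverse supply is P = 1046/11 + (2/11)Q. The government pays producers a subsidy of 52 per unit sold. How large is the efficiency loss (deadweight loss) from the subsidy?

Pre-subsidy: 155.6 - (2/15)Q = 1046/11 + (2/11)Q gives Q* = 192 and P* = 130.
With the subsidy, sellers receive Ps = Pb + 52 for each unit, where Pb is the price buyers pay.
On the curves, Pb = 155.6 - (2/15)Q and Ps = 1046/11 + (2/11)Q; the wedge Ps − Pb = 52 gives 1046/11 + (2/11)Q − (155.6 - (2/15)Q) = 52, so Q' = 357.
Then Pb = 155.6 − (2/15)·357 = 108 and Ps = 1046/11 + (2/11)·357 = 160.
The subsidy expands output by 357 − 192 = 165 past the efficient level; on those units the gap between marginal cost and willingness to pay runs from 0 up to 52.
DWL = ½ × 52 × 165 = 4290.

Deadweight loss = 4290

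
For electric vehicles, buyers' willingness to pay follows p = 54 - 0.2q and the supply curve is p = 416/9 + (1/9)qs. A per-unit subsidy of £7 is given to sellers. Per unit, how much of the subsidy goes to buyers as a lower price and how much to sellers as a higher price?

Buyers gain £4.5 per unit; sellers gain £2.5 per unit

Pre-subsidy: 54 - 0.2q = 416/9 + (1/9)q gives q* = 25 and p* = 49.
With the subsidy, sellers receive ps = pb + 7 for each unit, where pb is the price buyers pay.
On the curves, pb = 54 - 0.2q and ps = 416/9 + (1/9)q; the wedge ps − pb = 7 gives 416/9 + (1/9)q − (54 - 0.2q) = 7, so q' = 47.5.
Then pb = 54 − 0.2·47.5 = 44.5 and ps = 416/9 + (1/9)·47.5 = 51.5.
Buyers' price falls by p* − pb = 49 − 44.5 = 4.5; sellers' price rises by ps − p* = 51.5 − 49 = 2.5.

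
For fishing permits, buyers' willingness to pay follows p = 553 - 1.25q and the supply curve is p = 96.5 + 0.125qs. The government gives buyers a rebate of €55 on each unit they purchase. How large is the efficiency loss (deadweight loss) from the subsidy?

Pre-subsidy: 553 - 1.25q = 96.5 + 0.125q gives q* = 332 and p* = 138.
With the rebate, buyers effectively pay pb = ps − 55, where ps is the price sellers receive.
On the curves, pb = 553 - 1.25q and ps = 96.5 + 0.125q; the wedge ps − pb = 55 gives 96.5 + 0.125q − (553 - 1.25q) = 55, so q' = 372.
Then pb = 553 − 1.25·372 = 88 and ps = 96.5 + 0.125·372 = 143.
The subsidy expands output by 372 − 332 = 40 past the efficient level; on those units the gap between marginal cost and willingness to pay runs from 0 up to 55.
DWL = ½ × 55 × 40 = 1100.

Deadweight loss = €1100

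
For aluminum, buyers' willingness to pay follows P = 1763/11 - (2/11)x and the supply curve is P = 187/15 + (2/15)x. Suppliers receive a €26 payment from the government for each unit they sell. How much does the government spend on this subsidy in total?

Government cost = €14339

Pre-subsidy: 1763/11 - (2/11)x = 187/15 + (2/15)x gives x* = 469 and P* = 75.
With the subsidy, sellers receive Ps = Pb + 26 for each unit, where Pb is the price buyers pay.
On the curves, Pb = 1763/11 - (2/11)x and Ps = 187/15 + (2/15)x; the wedge Ps − Pb = 26 gives 187/15 + (2/15)x − (1763/11 - (2/11)x) = 26, so x' = 551.5.
Then Pb = 1763/11 − (2/11)·551.5 = 60 and Ps = 187/15 + (2/15)·551.5 = 86.
Government outlay = subsidy × quantity = 26 × 551.5 = 14339.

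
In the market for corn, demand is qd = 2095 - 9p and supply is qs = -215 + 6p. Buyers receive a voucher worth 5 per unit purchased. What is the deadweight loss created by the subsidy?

Pre-subsidy: 2095 - 9p = -215 + 6p gives p* = 154, q* = 709.
With the rebate, buyers effectively pay pb = ps − 5, where ps is the price sellers receive.
Demand in terms of ps becomes qd = 2095 − 9(ps − 5) = 2140 - 9ps. Setting this equal to supply: 2140 - 9ps = -215 + 6ps, so ps = 157.
Buyers pay pb = 157 − 5 = 152; q' = -215 + 6·157 = 727.
The subsidy expands output by 727 − 709 = 18 past the efficient level; on those units the gap between marginal cost and willingness to pay runs from 0 up to 5.
DWL = ½ × 5 × 18 = 45.

Deadweight loss = 45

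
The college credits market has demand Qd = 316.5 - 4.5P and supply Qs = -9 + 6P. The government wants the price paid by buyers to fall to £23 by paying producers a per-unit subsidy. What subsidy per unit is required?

Required subsidy s = £14 per unit

At a buyer price of 23, quantity demanded is 316.5 − 4.5·23 = 213.
Sellers supply 213 only when they receive Ps with -9 + 6·Ps = 213, i.e. Ps = 37.
s = Ps − Pb = 37 − 23 = 14.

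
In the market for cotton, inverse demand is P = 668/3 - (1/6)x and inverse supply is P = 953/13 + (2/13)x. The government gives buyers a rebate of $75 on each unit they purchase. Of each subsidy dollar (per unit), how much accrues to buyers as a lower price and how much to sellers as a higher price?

Pre-subsidy: 668/3 - (1/6)x = 953/13 + (2/13)x gives x* = 466 and P* = 145.
With the rebate, buyers effectively pay Pb = Ps − 75, where Ps is the price sellers receive.
On the curves, Pb = 668/3 - (1/6)x and Ps = 953/13 + (2/13)x; the wedge Ps − Pb = 75 gives 953/13 + (2/13)x − (668/3 - (1/6)x) = 75, so x' = 700.
Then Pb = 668/3 − (1/6)·700 = 106 and Ps = 953/13 + (2/13)·700 = 181.
Buyers' price falls by P* − Pb = 145 − 106 = 39; sellers' price rises by Ps − P* = 181 − 145 = 36.

Buyers gain $39 per unit; sellers gain $36 per unit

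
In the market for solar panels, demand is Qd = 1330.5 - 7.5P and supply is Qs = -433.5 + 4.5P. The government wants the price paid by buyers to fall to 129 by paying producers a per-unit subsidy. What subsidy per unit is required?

Required subsidy s = 48 per unit

At a buyer price of 129, quantity demanded is 1330.5 − 7.5·129 = 363.
Sellers supply 363 only when they receive Ps with -433.5 + 4.5·Ps = 363, i.e. Ps = 177.
s = Ps − Pb = 177 − 129 = 48.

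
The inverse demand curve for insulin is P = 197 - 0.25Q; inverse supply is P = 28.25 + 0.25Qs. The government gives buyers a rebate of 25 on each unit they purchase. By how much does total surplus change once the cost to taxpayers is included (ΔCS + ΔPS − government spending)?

Pre-subsidy: 197 - 0.25Q = 28.25 + 0.25Q gives Q* = 337.5 and P* = 112.625.
With the rebate, buyers effectively pay Pb = Ps − 25, where Ps is the price sellers receive.
On the curves, Pb = 197 - 0.25Q and Ps = 28.25 + 0.25Q; the wedge Ps − Pb = 25 gives 28.25 + 0.25Q − (197 - 0.25Q) = 25, so Q' = 387.5.
Then Pb = 197 − 0.25·387.5 = 100.125 and Ps = 28.25 + 0.25·387.5 = 125.125.
ΔCS = ½(337.5 + 387.5)(112.625 − 100.125) = 4531.25; ΔPS = ½(337.5 + 387.5)(125.125 − 112.625) = 4531.25.
Government spending = 25 × 387.5 = 9687.5.
Net change = 4531.25 + 4531.25 − 9687.5 = -625. The loss equals the DWL triangle ½·25·50.

Net change in total surplus = -625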